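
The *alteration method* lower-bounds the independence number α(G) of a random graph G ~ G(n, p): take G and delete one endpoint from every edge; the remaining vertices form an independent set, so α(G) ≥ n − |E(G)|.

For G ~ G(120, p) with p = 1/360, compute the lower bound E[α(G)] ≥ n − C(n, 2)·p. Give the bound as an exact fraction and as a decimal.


E[|E(G)|] = C(120, 2)·p = 7140 · (1/360) = 119/6.
E[α(G)] ≥ n − E[|E(G)|] = 120 − 119/6 = 601/6.
Numerically: ≈ 100.16667.
(This is only a lower bound; the true E[α(G)] may be larger.)

E[α(G)] ≥ 601/6 ≈ 100.16667.


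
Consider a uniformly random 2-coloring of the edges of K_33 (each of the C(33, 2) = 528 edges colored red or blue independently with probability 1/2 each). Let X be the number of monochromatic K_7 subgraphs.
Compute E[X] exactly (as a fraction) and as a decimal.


Let X = Σ_S X_S over the C(33, 7) = 4272048 subsets S of size 7, where X_S = 1 if the K_7 on S is monochromatic.
For a fixed S, the K_7 on S has C(7, 2) = 21 edges. P[all 21 edges red] = (1/2)^21, and likewise for blue, so P[monochromatic] = 2·(1/2)^21 = 2^{1 − 21} = 1/1048576.
By linearity of expectation: E[X] = C(33, 7) · 2^{1 − 21} = 4272048 · 1/1048576 = 267003/65536.
Numerically: E[X] ≈ 4.07414.

E[X] = C(33,7)·2^(1−C(7,2)) = 267003/65536 ≈ 4.07414.


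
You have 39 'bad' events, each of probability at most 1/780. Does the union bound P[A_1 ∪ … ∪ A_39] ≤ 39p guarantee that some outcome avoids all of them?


Union bound: P[∪_{i=1}^{39} A_i] ≤ Σ_i P[A_i] ≤ 39·p = 39·(1/780) = 1/20.
Numerically: 1/20 ≈ 0.050000.
Is 1/20 < 1? YES.
Since P[∪ A_i] ≤ 1/20 < 1, the complement has P[∩ A_i^c] ≥ 1 − 1/20 = 19/20 > 0, so some outcome avoids every A_i.

39·p = 1/20 ≈ 0.050000; existence CERTIFIED by the union bound.


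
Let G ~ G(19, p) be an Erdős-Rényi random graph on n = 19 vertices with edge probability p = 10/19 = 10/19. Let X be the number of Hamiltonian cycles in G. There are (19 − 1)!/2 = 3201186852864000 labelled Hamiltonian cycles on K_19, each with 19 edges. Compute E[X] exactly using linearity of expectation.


K_19 has (19 − 1)!/2 = 3201186852864000 labelled Hamiltonian cycles.
For each such Hamiltonian cycle H, let X_H = 1 if all 19 edges of H are present in G. Then P[X_H = 1] = p^{19} = (10/19)^{19} = 10000000000000000000/1978419655660313589123979.
By linearity: E[X] = Σ_H E[X_H] = 3201186852864000 · p^{19} = 3201186852864000 · 10000000000000000000/1978419655660313589123979 = 32011868528640000000000000000000000/1978419655660313589123979.
Numerically: E[X] ≈ 1.618e+10.

E[X] = 3201186852864000 · (10/19)^{19} = 32011868528640000000000000000000000/1978419655660313589123979 ≈ 1.618e+10.


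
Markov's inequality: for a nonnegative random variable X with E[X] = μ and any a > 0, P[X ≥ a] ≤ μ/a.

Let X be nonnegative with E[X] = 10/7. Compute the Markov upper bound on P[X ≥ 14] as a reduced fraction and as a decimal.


μ = E[X] = 10/7, a = 14.
Markov: P[X ≥ 14] ≤ μ/a = (10/7)/14 = 5/49.
Numerically: ≈ 0.10204.
(Since a = 14 > μ = 1.42857, the bound 5/49 is < 1 and informative.)

P[X ≥ 14] ≤ 5/49 ≈ 0.10204.


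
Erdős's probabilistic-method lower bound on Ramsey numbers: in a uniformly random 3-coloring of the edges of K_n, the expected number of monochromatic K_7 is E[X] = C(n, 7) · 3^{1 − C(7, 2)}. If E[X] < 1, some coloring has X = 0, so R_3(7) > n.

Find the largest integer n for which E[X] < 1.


We need C(n, 7) · 3^{1 − 21} < 1, i.e. C(n, 7) < 3^{21 − 1} = 3486784401.
Check values of n near the boundary:
  n = 80: C(80, 7) = 3176716400; 3176716400 < 3486784401? YES
  n = 81: C(81, 7) = 3477216600; 3477216600 < 3486784401? YES
  n = 82: C(82, 7) = 3801756816; 3801756816 < 3486784401? NO
  n = 83: C(83, 7) = 4151918628; 4151918628 < 3486784401? NO
  n = 84: C(84, 7) = 4529365776; 4529365776 < 3486784401? NO
The largest n with C(n, 7) < 3486784401 is n = 81 (where E[X] = 42928600/43046721 ≈ 0.99726). Hence R_3(7) > 81, i.e. R_3(7) ≥ 82.

Largest n = 81; hence R_3(7) > 81.


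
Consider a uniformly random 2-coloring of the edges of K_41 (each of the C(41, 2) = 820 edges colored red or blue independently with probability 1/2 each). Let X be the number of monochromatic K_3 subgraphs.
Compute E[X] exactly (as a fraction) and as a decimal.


Let X = Σ_S X_S over the C(41, 3) = 10660 subsets S of size 3, where X_S = 1 if the K_3 on S is monochromatic.
For a fixed S, the K_3 on S has C(3, 2) = 3 edges. P[all 3 edges red] = (1/2)^3, and likewise for blue, so P[monochromatic] = 2·(1/2)^3 = 2^{1 − 3} = 1/4.
By linearity of expectation: E[X] = C(41, 3) · 2^{1 − 3} = 10660 · 1/4 = 2665.
Numerically: E[X] ≈ 2665.000.

E[X] = C(41,3)·2^(1−C(3,2)) = 2665 ≈ 2665.000.


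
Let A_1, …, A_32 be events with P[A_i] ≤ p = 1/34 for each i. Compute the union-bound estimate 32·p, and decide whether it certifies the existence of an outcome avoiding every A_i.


Union bound: P[∪_{i=1}^{32} A_i] ≤ Σ_i P[A_i] ≤ 32·p = 32·(1/34) = 16/17.
Numerically: 16/17 ≈ 0.9411765.
Is 16/17 < 1? YES.
Since P[∪ A_i] ≤ 16/17 < 1, the complement has P[∩ A_i^c] ≥ 1 − 16/17 = 1/17 > 0, so some outcome avoids every A_i.

32·p = 16/17 ≈ 0.9411765; existence CERTIFIED by the union bound.


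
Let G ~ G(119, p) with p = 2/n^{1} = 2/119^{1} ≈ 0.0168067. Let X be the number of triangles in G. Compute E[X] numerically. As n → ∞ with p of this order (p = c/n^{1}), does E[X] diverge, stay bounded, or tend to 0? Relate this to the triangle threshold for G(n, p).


Number of potential triangles: C(119, 3) = 273819.
Each occurs with probability p³ ≈ (0.0168067)³ ≈ 4.74732651e-06.
By linearity: E[X] = C(119, 3)·p³ ≈ 273819 · 4.74732651e-06 ≈ 1.299908.
Here α = 1, so p = 2/n is exactly at the triangle threshold p ~ 1/n. Asymptotically E[X] → c³/6 = 2³/6 = 4/3 ≈ 1.333333, a bounded constant. In this regime the triangle count is asymptotically Poisson(c³/6).

E[X] ≈ 1.299908; in regime p = Θ(1/n^{1}) E[X] stays bounded (at the triangle threshold p ~ 1/n).


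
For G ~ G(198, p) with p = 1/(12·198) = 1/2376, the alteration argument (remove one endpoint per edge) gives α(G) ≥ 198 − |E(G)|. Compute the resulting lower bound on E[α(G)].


E[|E(G)|] = C(198, 2)·p = 19503 · (1/2376) = 197/24.
E[α(G)] ≥ n − E[|E(G)|] = 198 − 197/24 = 4555/24.
Numerically: ≈ 189.792.
(This is only a lower bound; the true E[α(G)] may be larger.)

E[α(G)] ≥ 4555/24 ≈ 189.792.


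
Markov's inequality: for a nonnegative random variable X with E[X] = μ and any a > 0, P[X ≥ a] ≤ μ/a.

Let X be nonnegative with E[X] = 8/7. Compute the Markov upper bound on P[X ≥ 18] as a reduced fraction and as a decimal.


μ = E[X] = 8/7, a = 18.
Markov: P[X ≥ 18] ≤ μ/a = (8/7)/18 = 4/63.
Numerically: ≈ 0.0635.
(Since a = 18 > μ = 1.1429, the bound 4/63 is < 1 and informative.)

P[X ≥ 18] ≤ 4/63 ≈ 0.0635.


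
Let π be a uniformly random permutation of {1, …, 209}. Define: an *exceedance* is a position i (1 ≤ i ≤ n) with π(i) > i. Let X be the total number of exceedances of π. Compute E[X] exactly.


Write X = Σ_{i=1}^{209} X_i, where X_i = 1_{π(i) > i}.
For each fixed i, π(i) is uniform over {1, …, 209} (marginal of a uniform permutation), so P[π(i) > i] = (n − i)/n. Summing: Σ_{i=1}^{209} (n − i)/n = (0 + 1 + … + 208)/209 = 209(209 − 1)/(2·209) = (209 − 1)/2.
Hence E[X] = Σ_{i=1}^{209} (209 − i)/209 = 104 ≈ 104.00000.

E[X] = 104 = 104.00000.


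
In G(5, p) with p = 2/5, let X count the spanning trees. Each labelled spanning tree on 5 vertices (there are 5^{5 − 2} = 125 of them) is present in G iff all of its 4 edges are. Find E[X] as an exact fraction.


K_5 has 5^{5 − 2} = 125 labelled spanning trees.
For each such spanning tree H, let X_H = 1 if all 4 edges of H are present in G. Then P[X_H = 1] = p^{4} = (2/5)^{4} = 16/625.
By linearity of expectation: E[X] = Σ_H E[X_H] = 125 · p^{4} = 125 · 16/625 = 16/5.
Numerically: E[X] ≈ 3.2.

E[X] = 125 · (2/5)^{4} = 16/5 ≈ 3.2.


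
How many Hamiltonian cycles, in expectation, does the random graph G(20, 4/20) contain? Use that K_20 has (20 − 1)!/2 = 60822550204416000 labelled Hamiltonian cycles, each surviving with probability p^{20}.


K_20 has (20 − 1)!/2 = 60822550204416000 labelled Hamiltonian cycles.
For each such Hamiltonian cycle H, let X_H = 1 if all 20 edges of H are present in G. Then P[X_H = 1] = p^{20} = (1/5)^{20} = 1/95367431640625.
Summing the indicators: E[X] = Σ_H E[X_H] = 60822550204416000 · p^{20} = 60822550204416000 · 1/95367431640625 = 486580401635328/762939453125.
Numerically: E[X] ≈ 637.77.

E[X] = 60822550204416000 · (1/5)^{20} = 486580401635328/762939453125 ≈ 637.77.


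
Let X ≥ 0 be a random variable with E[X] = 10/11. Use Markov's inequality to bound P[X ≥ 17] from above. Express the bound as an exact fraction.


μ = E[X] = 10/11, a = 17.
Markov: P[X ≥ 17] ≤ μ/a = (10/11)/17 = 10/187.
Numerically: ≈ 0.0535.
(Since a = 17 > μ = 0.9091, the bound 10/187 is < 1 and informative.)

P[X ≥ 17] ≤ 10/187 ≈ 0.0535.


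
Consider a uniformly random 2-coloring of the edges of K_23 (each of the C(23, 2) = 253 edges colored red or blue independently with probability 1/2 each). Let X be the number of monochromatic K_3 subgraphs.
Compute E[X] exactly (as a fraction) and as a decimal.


Let X = Σ_S X_S over the C(23, 3) = 1771 subsets S of size 3, where X_S = 1 if the K_3 on S is monochromatic.
For a fixed S, the K_3 on S has C(3, 2) = 3 edges. P[all 3 edges red] = (1/2)^3, and likewise for blue, so P[monochromatic] = 2·(1/2)^3 = 2^{1 − 3} = 1/4.
By linearity: E[X] = C(23, 3) · 2^{1 − 3} = 1771 · 1/4 = 1771/4.
Numerically: E[X] ≈ 442.75000.

E[X] = C(23,3)·2^(1−C(3,2)) = 1771/4 ≈ 442.75000.


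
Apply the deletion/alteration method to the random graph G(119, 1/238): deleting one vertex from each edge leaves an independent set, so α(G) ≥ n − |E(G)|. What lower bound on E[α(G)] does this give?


E[|E(G)|] = C(119, 2)·p = 7021 · (1/238) = 59/2.
E[α(G)] ≥ n − E[|E(G)|] = 119 − 59/2 = 179/2.
Numerically: ≈ 89.50000.
(This is only a lower bound; the true E[α(G)] may be larger.)

E[α(G)] ≥ 179/2 ≈ 89.50000.


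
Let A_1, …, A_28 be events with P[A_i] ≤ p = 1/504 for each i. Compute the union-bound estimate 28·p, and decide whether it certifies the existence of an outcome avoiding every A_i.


Union bound: P[∪_{i=1}^{28} A_i] ≤ Σ_i P[A_i] ≤ 28·p = 28·(1/504) = 1/18.
Numerically: 1/18 ≈ 0.056.
Is 1/18 < 1? YES.
Since P[∪ A_i] ≤ 1/18 < 1, the complement has P[∩ A_i^c] ≥ 1 − 1/18 = 17/18 > 0, so some outcome avoids every A_i.

28·p = 1/18 ≈ 0.056; existence CERTIFIED by the union bound.


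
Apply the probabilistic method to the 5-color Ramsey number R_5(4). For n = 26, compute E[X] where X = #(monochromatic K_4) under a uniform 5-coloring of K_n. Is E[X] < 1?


E[X] = C(26, 4) · 5^{1 − 6} = 14950 · 5^{−5} = 14950/3125.
As a reduced fraction: E[X] = 598/125 ≈ 4.784.
Is E[X] < 1? NO.
Since E[X] ≥ 1, the first-moment bound is inconclusive at n = 26; it does NOT by itself certify R_5(4) > 26.

E[X] = 598/125 ≈ 4.784; E[X] ≥ 1; first-moment method inconclusive here.


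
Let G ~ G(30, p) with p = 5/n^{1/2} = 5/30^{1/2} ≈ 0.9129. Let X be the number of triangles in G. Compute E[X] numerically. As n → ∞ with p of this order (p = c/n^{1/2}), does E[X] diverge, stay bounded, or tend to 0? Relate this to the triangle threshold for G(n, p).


Number of potential triangles: C(30, 3) = 4060.
Each occurs with probability p³ ≈ (0.9129)³ ≈ 7.607258e-01.
By linearity: E[X] = C(30, 3)·p³ ≈ 4060 · 7.607258e-01 ≈ 3088.5466.
Since α = 1/2 < 1, p = c/n^{1/2} ≫ 1/n is above the triangle threshold p ~ 1/n. Asymptotically E[X] ~ (c³/6)·n^{3(1−α)} = (5³/6)·n^{1.5} → ∞; triangles are abundant w.h.p.

E[X] ≈ 3088.5466; in regime p = Θ(1/n^{1/2}) E[X] diverges (above the triangle threshold p ~ 1/n).


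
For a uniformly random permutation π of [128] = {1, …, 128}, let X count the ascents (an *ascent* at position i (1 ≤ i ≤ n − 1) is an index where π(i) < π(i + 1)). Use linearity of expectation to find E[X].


Write X = Σ X_I over i = 1, …, 127, with X_I the indicator of one ascent.
There are 127 indicators.
For each fixed i, the pair (π(i), π(i+1)) is a uniformly random ordered pair of distinct values from {1, …, 128}; by symmetry P[π(i) < π(i+1)] = 1/2.
By linearity: E[X] = 127 · (1/2) = (128 − 1) · (1/2) = 127/2 ≈ 63.50000.

E[X] = 127/2 = 63.50000.


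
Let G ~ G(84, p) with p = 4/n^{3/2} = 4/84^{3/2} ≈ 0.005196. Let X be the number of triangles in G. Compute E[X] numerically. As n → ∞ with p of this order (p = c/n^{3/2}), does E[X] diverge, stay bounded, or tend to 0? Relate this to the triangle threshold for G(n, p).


Number of potential triangles: C(84, 3) = 95284.
Each occurs with probability p³ ≈ (0.005196)³ ≈ 1.402566e-07.
By linearity: E[X] = C(84, 3)·p³ ≈ 95284 · 1.402566e-07 ≈ 0.0134.
Since α = 3/2 > 1, p = c/n^{3/2} = o(1/n) is below the triangle threshold p ~ 1/n. Asymptotically E[X] ~ (c³/6)·n^{3(1−α)} = (4³/6)·n^{-1.5} → 0, so by Markov's inequality G has no triangles w.h.p.

E[X] ≈ 0.0134; in regime p = Θ(1/n^{3/2}) E[X] tends to 0 (below the triangle threshold p ~ 1/n).


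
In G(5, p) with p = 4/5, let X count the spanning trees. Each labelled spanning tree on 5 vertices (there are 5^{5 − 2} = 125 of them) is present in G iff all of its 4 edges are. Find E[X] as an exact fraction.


K_5 has 5^{5 − 2} = 125 labelled spanning trees.
For each such spanning tree H, let X_H = 1 if all 4 edges of H are present in G. Then P[X_H = 1] = p^{4} = (4/5)^{4} = 256/625.
By linearity of expectation: E[X] = Σ_H E[X_H] = 125 · p^{4} = 125 · 256/625 = 256/5.
Numerically: E[X] ≈ 51.2.

E[X] = 125 · (4/5)^{4} = 256/5 ≈ 51.2.


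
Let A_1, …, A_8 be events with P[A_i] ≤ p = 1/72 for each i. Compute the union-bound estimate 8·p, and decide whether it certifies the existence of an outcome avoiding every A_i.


Union bound: P[∪_{i=1}^{8} A_i] ≤ Σ_i P[A_i] ≤ 8·p = 8·(1/72) = 1/9.
Numerically: 1/9 ≈ 0.11111.
Is 1/9 < 1? YES.
Since P[∪ A_i] ≤ 1/9 < 1, the complement has P[∩ A_i^c] ≥ 1 − 1/9 = 8/9 > 0, so some outcome avoids every A_i.

8·p = 1/9 ≈ 0.11111; existence CERTIFIED by the union bound.


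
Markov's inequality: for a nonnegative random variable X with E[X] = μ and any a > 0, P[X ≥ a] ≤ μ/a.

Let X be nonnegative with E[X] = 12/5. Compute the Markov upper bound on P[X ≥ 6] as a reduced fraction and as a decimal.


μ = E[X] = 12/5, a = 6.
Markov: P[X ≥ 6] ≤ μ/a = (12/5)/6 = 2/5.
Numerically: ≈ 0.4000.
(Since a = 6 > μ = 2.4000, the bound 2/5 is < 1 and informative.)

P[X ≥ 6] ≤ 2/5 ≈ 0.4000.


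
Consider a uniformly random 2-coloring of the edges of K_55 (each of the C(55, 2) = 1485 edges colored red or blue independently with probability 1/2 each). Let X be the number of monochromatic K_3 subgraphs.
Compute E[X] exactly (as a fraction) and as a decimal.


Let X = Σ_S X_S over the C(55, 3) = 26235 subsets S of size 3, where X_S = 1 if the K_3 on S is monochromatic.
For a fixed S, the K_3 on S has C(3, 2) = 3 edges. P[all 3 edges red] = (1/2)^3, and likewise for blue, so P[monochromatic] = 2·(1/2)^3 = 2^{1 − 3} = 1/4.
Summing: E[X] = C(55, 3) · 2^{1 − 3} = 26235 · 1/4 = 26235/4.
Numerically: E[X] ≈ 6558.75000.

E[X] = C(55,3)·2^(1−C(3,2)) = 26235/4 ≈ 6558.75000.


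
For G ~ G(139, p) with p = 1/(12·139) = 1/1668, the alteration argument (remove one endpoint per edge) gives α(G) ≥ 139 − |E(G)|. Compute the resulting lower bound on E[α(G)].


E[|E(G)|] = C(139, 2)·p = 9591 · (1/1668) = 23/4.
E[α(G)] ≥ n − E[|E(G)|] = 139 − 23/4 = 533/4.
Numerically: ≈ 133.2500.
(This is only a lower bound; the true E[α(G)] may be larger.)

E[α(G)] ≥ 533/4 ≈ 133.2500.


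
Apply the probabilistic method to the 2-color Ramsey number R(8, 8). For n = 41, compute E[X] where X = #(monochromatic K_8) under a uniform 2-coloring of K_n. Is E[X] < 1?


E[X] = C(41, 8) · 2^{1 − 28} = 95548245 · 2^{−27} = 95548245/134217728.
As a reduced fraction: E[X] = 95548245/134217728 ≈ 0.711890.
Is E[X] < 1? YES.
Since E[X] < 1, there exists a 2-coloring of K_{41} with no monochromatic K_8; hence R(8, 8) > 41.

E[X] = 95548245/134217728 ≈ 0.711890; E[X] < 1, so R(8, 8) > 41.


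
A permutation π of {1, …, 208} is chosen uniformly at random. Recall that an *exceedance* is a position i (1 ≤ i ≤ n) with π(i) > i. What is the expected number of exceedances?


Write X = Σ_{i=1}^{208} X_i, where X_i = 1_{π(i) > i}.
For each fixed i, π(i) is uniform over {1, …, 208} (marginal of a uniform permutation), so P[π(i) > i] = (n − i)/n. Summing: Σ_{i=1}^{208} (n − i)/n = (0 + 1 + … + 207)/208 = 208(208 − 1)/(2·208) = (208 − 1)/2.
Hence E[X] = Σ_{i=1}^{208} (208 − i)/208 = 207/2 ≈ 103.500000.

E[X] = 207/2 = 103.500000.


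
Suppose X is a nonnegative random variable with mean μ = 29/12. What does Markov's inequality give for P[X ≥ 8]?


μ = E[X] = 29/12, a = 8.
Markov: P[X ≥ 8] ≤ μ/a = (29/12)/8 = 29/96.
Numerically: ≈ 0.302.
(Since a = 8 > μ = 2.417, the bound 29/96 is < 1 and informative.)

P[X ≥ 8] ≤ 29/96 ≈ 0.302.


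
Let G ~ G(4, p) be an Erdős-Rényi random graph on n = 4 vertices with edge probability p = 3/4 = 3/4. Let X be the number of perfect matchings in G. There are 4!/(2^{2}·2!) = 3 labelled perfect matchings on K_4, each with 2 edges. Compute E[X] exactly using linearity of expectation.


K_4 has 4!/(2^{2}·2!) = 3 labelled perfect matchings.
For each such perfect matching H, let X_H = 1 if all 2 edges of H are present in G. Then P[X_H = 1] = p^{2} = (3/4)^{2} = 9/16.
Summing the indicators: E[X] = Σ_H E[X_H] = 3 · p^{2} = 3 · 9/16 = 27/16.
Numerically: E[X] ≈ 1.6875.

E[X] = 3 · (3/4)^{2} = 27/16 ≈ 1.6875.


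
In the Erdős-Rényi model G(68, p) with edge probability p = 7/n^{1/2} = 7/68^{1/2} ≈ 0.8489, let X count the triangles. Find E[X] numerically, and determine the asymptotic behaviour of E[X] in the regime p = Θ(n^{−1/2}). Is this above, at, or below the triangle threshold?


Number of potential triangles: C(68, 3) = 50116.
Each occurs with probability p³ ≈ (0.8489)³ ≈ 6.116891e-01.
By linearity: E[X] = C(68, 3)·p³ ≈ 50116 · 6.116891e-01 ≈ 30655.4116.
Since α = 1/2 < 1, p = c/n^{1/2} ≫ 1/n is above the triangle threshold p ~ 1/n. Asymptotically E[X] ~ (c³/6)·n^{3(1−α)} = (7³/6)·n^{1.5} → ∞; triangles are abundant w.h.p.

E[X] ≈ 30655.4116; in regime p = Θ(1/n^{1/2}) E[X] diverges (above the triangle threshold p ~ 1/n).


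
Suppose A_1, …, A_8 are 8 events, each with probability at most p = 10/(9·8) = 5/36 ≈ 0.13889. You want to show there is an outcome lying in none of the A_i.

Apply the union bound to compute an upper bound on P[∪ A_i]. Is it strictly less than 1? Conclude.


Union bound: P[∪_{i=1}^{8} A_i] ≤ Σ_i P[A_i] ≤ 8·p = 8·(5/36) = 10/9.
Numerically: 10/9 ≈ 1.11111.
Is 10/9 < 1? NO.
Since the bound 10/9 is ≥ 1, the union bound is uninformative here; it does NOT by itself certify existence.

8·p = 10/9 ≈ 1.11111; existence NOT certified by the union bound.


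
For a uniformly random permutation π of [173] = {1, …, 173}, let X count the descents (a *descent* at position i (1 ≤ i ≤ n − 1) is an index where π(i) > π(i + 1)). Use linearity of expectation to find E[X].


Write X = Σ X_I over i = 1, …, 172, with X_I the indicator of one descent.
There are 172 indicators.
For each fixed i, the pair (π(i), π(i+1)) is a uniformly random ordered pair of distinct values from {1, …, 173}; by symmetry P[π(i) > π(i+1)] = 1/2.
By linearity: E[X] = 172 · (1/2) = (173 − 1) · (1/2) = 86 ≈ 86.000000.

E[X] = 86 = 86.000000.


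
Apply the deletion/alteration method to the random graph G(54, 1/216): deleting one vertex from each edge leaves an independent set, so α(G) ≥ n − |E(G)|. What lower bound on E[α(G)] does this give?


E[|E(G)|] = C(54, 2)·p = 1431 · (1/216) = 53/8.
E[α(G)] ≥ n − E[|E(G)|] = 54 − 53/8 = 379/8.
Numerically: ≈ 47.3750.
(This is only a lower bound; the true E[α(G)] may be larger.)

E[α(G)] ≥ 379/8 ≈ 47.3750.


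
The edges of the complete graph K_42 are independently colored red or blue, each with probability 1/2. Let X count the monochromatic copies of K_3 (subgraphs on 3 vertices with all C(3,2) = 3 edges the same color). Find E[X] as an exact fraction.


Let X = Σ_S X_S over the C(42, 3) = 11480 subsets S of size 3, where X_S = 1 if the K_3 on S is monochromatic.
For a fixed S, the K_3 on S has C(3, 2) = 3 edges. P[all 3 edges red] = (1/2)^3, and likewise for blue, so P[monochromatic] = 2·(1/2)^3 = 2^{1 − 3} = 1/4.
By linearity of expectation: E[X] = C(42, 3) · 2^{1 − 3} = 11480 · 1/4 = 2870.
Numerically: E[X] ≈ 2870.00000.

E[X] = C(42,3)·2^(1−C(3,2)) = 2870 ≈ 2870.00000.


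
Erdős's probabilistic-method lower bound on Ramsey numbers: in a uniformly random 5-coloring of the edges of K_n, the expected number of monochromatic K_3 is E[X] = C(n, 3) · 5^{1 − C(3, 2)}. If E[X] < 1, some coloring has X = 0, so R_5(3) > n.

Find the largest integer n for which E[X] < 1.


We need C(n, 3) · 5^{1 − 3} < 1, i.e. C(n, 3) < 5^{3 − 1} = 25.
Check values of n near the boundary:
  n = 3: C(3, 3) = 1; 1 < 25? YES
  n = 4: C(4, 3) = 4; 4 < 25? YES
  n = 5: C(5, 3) = 10; 10 < 25? YES
  n = 6: C(6, 3) = 20; 20 < 25? YES
  n = 7: C(7, 3) = 35; 35 < 25? NO
  n = 8: C(8, 3) = 56; 56 < 25? NO
The largest n with C(n, 3) < 25 is n = 6 (where E[X] = 4/5 ≈ 0.80000). Hence R_5(3) > 6, i.e. R_5(3) ≥ 7.

Largest n = 6; hence R_5(3) > 6.


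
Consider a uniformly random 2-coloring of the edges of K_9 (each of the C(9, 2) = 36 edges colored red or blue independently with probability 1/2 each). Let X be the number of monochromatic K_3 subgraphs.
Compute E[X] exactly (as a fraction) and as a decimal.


Let X = Σ_S X_S over the C(9, 3) = 84 subsets S of size 3, where X_S = 1 if the K_3 on S is monochromatic.
For a fixed S, the K_3 on S has C(3, 2) = 3 edges. P[all 3 edges red] = (1/2)^3, and likewise for blue, so P[monochromatic] = 2·(1/2)^3 = 2^{1 − 3} = 1/4.
By linearity: E[X] = C(9, 3) · 2^{1 − 3} = 84 · 1/4 = 21.
Numerically: E[X] ≈ 21.000000.

E[X] = C(9,3)·2^(1−C(3,2)) = 21 ≈ 21.000000.


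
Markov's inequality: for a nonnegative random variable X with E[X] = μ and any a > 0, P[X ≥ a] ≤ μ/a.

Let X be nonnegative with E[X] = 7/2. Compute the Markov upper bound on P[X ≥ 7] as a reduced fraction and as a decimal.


μ = E[X] = 7/2, a = 7.
Markov: P[X ≥ 7] ≤ μ/a = (7/2)/7 = 1/2.
Numerically: ≈ 0.500000.
(Since a = 7 > μ = 3.500000, the bound 1/2 is < 1 and informative.)

P[X ≥ 7] ≤ 1/2 ≈ 0.500000.


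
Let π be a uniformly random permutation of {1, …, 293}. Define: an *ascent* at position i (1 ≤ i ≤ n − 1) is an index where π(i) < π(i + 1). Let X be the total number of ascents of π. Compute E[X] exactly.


Write X = Σ X_I over i = 1, …, 292, with X_I the indicator of one ascent.
There are 292 indicators.
For each fixed i, the pair (π(i), π(i+1)) is a uniformly random ordered pair of distinct values from {1, …, 293}; by symmetry P[π(i) < π(i+1)] = 1/2.
By linearity: E[X] = 292 · (1/2) = (293 − 1) · (1/2) = 146 ≈ 146.000000.

E[X] = 146 = 146.000000.


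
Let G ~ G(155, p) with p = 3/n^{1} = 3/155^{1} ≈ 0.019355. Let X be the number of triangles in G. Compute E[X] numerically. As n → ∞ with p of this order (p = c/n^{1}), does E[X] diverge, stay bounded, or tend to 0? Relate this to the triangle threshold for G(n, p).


Number of potential triangles: C(155, 3) = 608685.
Each occurs with probability p³ ≈ (0.019355)³ ≈ 7.2505119e-06.
By linearity: E[X] = C(155, 3)·p³ ≈ 608685 · 7.2505119e-06 ≈ 4.41328.
Here α = 1, so p = 3/n is exactly at the triangle threshold p ~ 1/n. Asymptotically E[X] → c³/6 = 3³/6 = 9/2 ≈ 4.50000, a bounded constant. In this regime the triangle count is asymptotically Poisson(c³/6).

E[X] ≈ 4.41328; in regime p = Θ(1/n^{1}) E[X] stays bounded (at the triangle threshold p ~ 1/n).


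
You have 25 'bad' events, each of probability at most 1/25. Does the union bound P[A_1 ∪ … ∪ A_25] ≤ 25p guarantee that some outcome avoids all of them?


Union bound: P[∪_{i=1}^{25} A_i] ≤ Σ_i P[A_i] ≤ 25·p = 25·(1/25) = 1.
Numerically: 1 ≈ 1.0000000.
Is 1 < 1? NO.
Since the bound 1 is ≥ 1, the union bound is uninformative here; it does NOT by itself certify existence.

25·p = 1 ≈ 1.0000000; existence NOT certified by the union bound.


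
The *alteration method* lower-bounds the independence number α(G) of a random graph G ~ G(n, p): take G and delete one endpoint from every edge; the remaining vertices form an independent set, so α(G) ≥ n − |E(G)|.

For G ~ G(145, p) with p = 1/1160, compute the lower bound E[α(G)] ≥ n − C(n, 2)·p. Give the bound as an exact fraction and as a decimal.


E[|E(G)|] = C(145, 2)·p = 10440 · (1/1160) = 9.
E[α(G)] ≥ n − E[|E(G)|] = 145 − 9 = 136.
Numerically: ≈ 136.00000.
(This is only a lower bound; the true E[α(G)] may be larger.)

E[α(G)] ≥ 136 ≈ 136.00000.


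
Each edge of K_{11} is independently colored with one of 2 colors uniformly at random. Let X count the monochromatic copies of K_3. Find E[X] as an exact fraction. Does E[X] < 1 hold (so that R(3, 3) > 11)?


E[X] = C(11, 3) · 2^{1 − 3} = 165 · 2^{−2} = 165/4.
As a reduced fraction: E[X] = 165/4 ≈ 41.250.
Is E[X] < 1? NO.
Since E[X] ≥ 1, the first-moment bound is inconclusive at n = 11; it does NOT by itself certify R(3, 3) > 11.

E[X] = 165/4 ≈ 41.250; E[X] ≥ 1; first-moment method inconclusive here.


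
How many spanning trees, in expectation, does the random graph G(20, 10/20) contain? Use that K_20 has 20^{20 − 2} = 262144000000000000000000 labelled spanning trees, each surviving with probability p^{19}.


K_20 has 20^{20 − 2} = 262144000000000000000000 labelled spanning trees.
For each such spanning tree H, let X_H = 1 if all 19 edges of H are present in G. Then P[X_H = 1] = p^{19} = (1/2)^{19} = 1/524288.
By linearity: E[X] = Σ_H E[X_H] = 262144000000000000000000 · p^{19} = 262144000000000000000000 · 1/524288 = 500000000000000000.
Numerically: E[X] ≈ 5e+17.

E[X] = 262144000000000000000000 · (1/2)^{19} = 500000000000000000 ≈ 5e+17.


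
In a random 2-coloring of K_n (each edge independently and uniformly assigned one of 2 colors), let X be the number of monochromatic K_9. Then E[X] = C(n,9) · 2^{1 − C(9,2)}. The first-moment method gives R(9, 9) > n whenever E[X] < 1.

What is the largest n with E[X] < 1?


We need C(n, 9) · 2^{1 − 36} < 1, i.e. C(n, 9) < 2^{36 − 1} = 34359738368.
Check values of n near the boundary:
  n = 61: C(61, 9) = 17341763505; 17341763505 < 34359738368? YES
  n = 62: C(62, 9) = 20286591270; 20286591270 < 34359738368? YES
  n = 63: C(63, 9) = 23667689815; 23667689815 < 34359738368? YES
  n = 64: C(64, 9) = 27540584512; 27540584512 < 34359738368? YES
  n = 65: C(65, 9) = 31966749880; 31966749880 < 34359738368? YES
  n = 66: C(66, 9) = 37014131440; 37014131440 < 34359738368? NO
  n = 67: C(67, 9) = 42757703560; 42757703560 < 34359738368? NO
  n = 68: C(68, 9) = 49280065120; 49280065120 < 34359738368? NO
The largest n with C(n, 9) < 34359738368 is n = 65 (where E[X] = 3995843735/4294967296 ≈ 0.93035). Hence R(9, 9) > 65, i.e. R(9, 9) ≥ 66.

Largest n = 65; hence R(9, 9) > 65.


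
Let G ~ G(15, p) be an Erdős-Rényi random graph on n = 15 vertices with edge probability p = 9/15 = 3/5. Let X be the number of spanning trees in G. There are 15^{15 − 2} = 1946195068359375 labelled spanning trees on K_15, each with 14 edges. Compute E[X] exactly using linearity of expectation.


K_15 has 15^{15 − 2} = 1946195068359375 labelled spanning trees.
For each such spanning tree H, let X_H = 1 if all 14 edges of H are present in G. Then P[X_H = 1] = p^{14} = (3/5)^{14} = 4782969/6103515625.
By linearity of expectation: E[X] = Σ_H E[X_H] = 1946195068359375 · p^{14} = 1946195068359375 · 4782969/6103515625 = 7625597484987/5.
Numerically: E[X] ≈ 1.53e+12.

E[X] = 1946195068359375 · (3/5)^{14} = 7625597484987/5 ≈ 1.53e+12.


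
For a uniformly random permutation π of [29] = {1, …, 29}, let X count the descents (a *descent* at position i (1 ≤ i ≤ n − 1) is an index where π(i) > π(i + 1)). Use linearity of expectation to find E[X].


Write X = Σ X_I over i = 1, …, 28, with X_I the indicator of one descent.
There are 28 indicators.
For each fixed i, the pair (π(i), π(i+1)) is a uniformly random ordered pair of distinct values from {1, …, 29}; by symmetry P[π(i) > π(i+1)] = 1/2.
By linearity: E[X] = 28 · (1/2) = (29 − 1) · (1/2) = 14 ≈ 14.00000.

E[X] = 14 = 14.00000.


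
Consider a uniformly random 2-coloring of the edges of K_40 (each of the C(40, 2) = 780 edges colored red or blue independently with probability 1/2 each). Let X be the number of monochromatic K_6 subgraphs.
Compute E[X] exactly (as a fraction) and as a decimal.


Let X = Σ_S X_S over the C(40, 6) = 3838380 subsets S of size 6, where X_S = 1 if the K_6 on S is monochromatic.
For a fixed S, the K_6 on S has C(6, 2) = 15 edges. P[all 15 edges red] = (1/2)^15, and likewise for blue, so P[monochromatic] = 2·(1/2)^15 = 2^{1 − 15} = 1/16384.
By linearity: E[X] = C(40, 6) · 2^{1 − 15} = 3838380 · 1/16384 = 959595/4096.
Numerically: E[X] ≈ 234.276123.

E[X] = C(40,6)·2^(1−C(6,2)) = 959595/4096 ≈ 234.276123.


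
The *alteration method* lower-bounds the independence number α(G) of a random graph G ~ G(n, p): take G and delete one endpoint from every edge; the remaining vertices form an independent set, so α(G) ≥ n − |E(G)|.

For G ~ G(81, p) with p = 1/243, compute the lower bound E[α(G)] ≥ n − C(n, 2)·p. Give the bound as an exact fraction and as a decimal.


E[|E(G)|] = C(81, 2)·p = 3240 · (1/243) = 40/3.
E[α(G)] ≥ n − E[|E(G)|] = 81 − 40/3 = 203/3.
Numerically: ≈ 67.66667.
(This is only a lower bound; the true E[α(G)] may be larger.)

E[α(G)] ≥ 203/3 ≈ 67.66667.


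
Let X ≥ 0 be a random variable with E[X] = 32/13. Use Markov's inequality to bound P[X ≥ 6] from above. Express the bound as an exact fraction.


μ = E[X] = 32/13, a = 6.
Markov: P[X ≥ 6] ≤ μ/a = (32/13)/6 = 16/39.
Numerically: ≈ 0.4103.
(Since a = 6 > μ = 2.4615, the bound 16/39 is < 1 and informative.)

P[X ≥ 6] ≤ 16/39 ≈ 0.4103.


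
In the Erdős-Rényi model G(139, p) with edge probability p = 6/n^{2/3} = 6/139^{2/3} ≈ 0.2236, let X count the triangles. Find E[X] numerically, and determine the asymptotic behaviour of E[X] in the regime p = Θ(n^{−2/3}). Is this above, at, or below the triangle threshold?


Number of potential triangles: C(139, 3) = 437989.
Each occurs with probability p³ ≈ (0.2236)³ ≈ 1.1179546e-02.
By linearity: E[X] = C(139, 3)·p³ ≈ 437989 · 1.1179546e-02 ≈ 4896.51799.
Since α = 2/3 < 1, p = c/n^{2/3} ≫ 1/n is above the triangle threshold p ~ 1/n. Asymptotically E[X] ~ (c³/6)·n^{3(1−α)} = (6³/6)·n^{1} → ∞; triangles are abundant w.h.p.

E[X] ≈ 4896.51799; in regime p = Θ(1/n^{2/3}) E[X] diverges (above the triangle threshold p ~ 1/n).


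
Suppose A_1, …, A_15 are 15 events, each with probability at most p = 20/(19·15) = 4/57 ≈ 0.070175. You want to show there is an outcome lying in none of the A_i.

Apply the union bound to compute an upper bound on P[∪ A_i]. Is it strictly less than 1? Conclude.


Union bound: P[∪_{i=1}^{15} A_i] ≤ Σ_i P[A_i] ≤ 15·p = 15·(4/57) = 20/19.
Numerically: 20/19 ≈ 1.052632.
Is 20/19 < 1? NO.
Since the bound 20/19 is ≥ 1, the union bound is uninformative here; it does NOT by itself certify existence.

15·p = 20/19 ≈ 1.052632; existence NOT certified by the union bound.


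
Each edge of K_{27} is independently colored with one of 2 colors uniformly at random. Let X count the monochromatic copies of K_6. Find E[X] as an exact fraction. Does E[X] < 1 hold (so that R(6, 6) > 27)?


E[X] = C(27, 6) · 2^{1 − 15} = 296010 · 2^{−14} = 296010/16384.
As a reduced fraction: E[X] = 148005/8192 ≈ 18.067017.
Is E[X] < 1? NO.
Since E[X] ≥ 1, the first-moment bound is inconclusive at n = 27; it does NOT by itself certify R(6, 6) > 27.

E[X] = 148005/8192 ≈ 18.067017; E[X] ≥ 1; first-moment method inconclusive here.


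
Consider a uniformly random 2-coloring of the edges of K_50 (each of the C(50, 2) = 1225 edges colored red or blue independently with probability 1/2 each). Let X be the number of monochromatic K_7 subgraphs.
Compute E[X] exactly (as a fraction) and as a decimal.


Let X = Σ_S X_S over the C(50, 7) = 99884400 subsets S of size 7, where X_S = 1 if the K_7 on S is monochromatic.
For a fixed S, the K_7 on S has C(7, 2) = 21 edges. P[all 21 edges red] = (1/2)^21, and likewise for blue, so P[monochromatic] = 2·(1/2)^21 = 2^{1 − 21} = 1/1048576.
By linearity: E[X] = C(50, 7) · 2^{1 − 21} = 99884400 · 1/1048576 = 6242775/65536.
Numerically: E[X] ≈ 95.25719.

E[X] = C(50,7)·2^(1−C(7,2)) = 6242775/65536 ≈ 95.25719.


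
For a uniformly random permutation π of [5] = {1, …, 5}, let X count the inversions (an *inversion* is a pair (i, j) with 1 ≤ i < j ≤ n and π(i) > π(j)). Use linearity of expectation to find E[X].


Write X = Σ X_I over the C(5, 2) = 10 pairs i < j, with X_I the indicator of one inversion.
There are 10 indicators.
For each fixed pair i < j, the values π(i) and π(j) are two distinct elements of {1, …, 5} in uniformly random order; by symmetry P[π(i) > π(j)] = 1/2.
By linearity: E[X] = 10 · (1/2) = C(5, 2) · (1/2) = 10/2 = 5 ≈ 5.00000.

E[X] = 5 = 5.00000.


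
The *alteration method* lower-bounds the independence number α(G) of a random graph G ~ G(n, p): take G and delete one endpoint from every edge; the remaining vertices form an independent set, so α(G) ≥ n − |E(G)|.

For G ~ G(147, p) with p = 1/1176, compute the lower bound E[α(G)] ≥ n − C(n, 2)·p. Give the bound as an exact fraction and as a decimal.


E[|E(G)|] = C(147, 2)·p = 10731 · (1/1176) = 73/8.
E[α(G)] ≥ n − E[|E(G)|] = 147 − 73/8 = 1103/8.
Numerically: ≈ 137.875000.
(This is only a lower bound; the true E[α(G)] may be larger.)

E[α(G)] ≥ 1103/8 ≈ 137.875000.


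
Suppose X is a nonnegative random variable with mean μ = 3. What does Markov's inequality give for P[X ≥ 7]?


μ = E[X] = 3, a = 7.
Markov: P[X ≥ 7] ≤ μ/a = (3)/7 = 3/7.
Numerically: ≈ 0.4286.
(Since a = 7 > μ = 3.0000, the bound 3/7 is < 1 and informative.)

P[X ≥ 7] ≤ 3/7 ≈ 0.4286.


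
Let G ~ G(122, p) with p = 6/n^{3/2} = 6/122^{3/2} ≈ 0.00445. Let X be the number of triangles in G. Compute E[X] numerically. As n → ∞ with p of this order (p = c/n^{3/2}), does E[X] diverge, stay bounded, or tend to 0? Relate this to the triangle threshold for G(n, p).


Number of potential triangles: C(122, 3) = 295240.
Each occurs with probability p³ ≈ (0.00445)³ ≈ 8.82743e-08.
By linearity: E[X] = C(122, 3)·p³ ≈ 295240 · 8.82743e-08 ≈ 0.026.
Since α = 3/2 > 1, p = c/n^{3/2} = o(1/n) is below the triangle threshold p ~ 1/n. Asymptotically E[X] ~ (c³/6)·n^{3(1−α)} = (6³/6)·n^{-1.5} → 0, so by Markov's inequality G has no triangles w.h.p.

E[X] ≈ 0.026; in regime p = Θ(1/n^{3/2}) E[X] tends to 0 (below the triangle threshold p ~ 1/n).


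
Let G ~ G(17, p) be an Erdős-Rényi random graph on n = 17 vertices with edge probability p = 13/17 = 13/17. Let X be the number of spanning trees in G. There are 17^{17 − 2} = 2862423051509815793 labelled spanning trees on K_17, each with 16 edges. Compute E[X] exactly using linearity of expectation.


K_17 has 17^{17 − 2} = 2862423051509815793 labelled spanning trees.
For each such spanning tree H, let X_H = 1 if all 16 edges of H are present in G. Then P[X_H = 1] = p^{16} = (13/17)^{16} = 665416609183179841/48661191875666868481.
Summing the indicators: E[X] = Σ_H E[X_H] = 2862423051509815793 · p^{16} = 2862423051509815793 · 665416609183179841/48661191875666868481 = 665416609183179841/17.
Numerically: E[X] ≈ 3.91422e+16.

E[X] = 2862423051509815793 · (13/17)^{16} = 665416609183179841/17 ≈ 3.91422e+16.


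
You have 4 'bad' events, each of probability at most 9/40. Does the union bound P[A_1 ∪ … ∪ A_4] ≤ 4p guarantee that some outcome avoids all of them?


Union bound: P[∪_{i=1}^{4} A_i] ≤ Σ_i P[A_i] ≤ 4·p = 4·(9/40) = 9/10.
Numerically: 9/10 ≈ 0.9000.
Is 9/10 < 1? YES.
Since P[∪ A_i] ≤ 9/10 < 1, the complement has P[∩ A_i^c] ≥ 1 − 9/10 = 1/10 > 0, so some outcome avoids every A_i.

4·p = 9/10 ≈ 0.9000; existence CERTIFIED by the union bound.


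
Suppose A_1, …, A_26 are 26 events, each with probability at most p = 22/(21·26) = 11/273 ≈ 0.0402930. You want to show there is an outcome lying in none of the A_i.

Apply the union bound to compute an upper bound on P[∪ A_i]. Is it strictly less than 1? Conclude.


Union bound: P[∪_{i=1}^{26} A_i] ≤ Σ_i P[A_i] ≤ 26·p = 26·(11/273) = 22/21.
Numerically: 22/21 ≈ 1.0476190.
Is 22/21 < 1? NO.
Since the bound 22/21 is ≥ 1, the union bound is uninformative here; it does NOT by itself certify existence.

26·p = 22/21 ≈ 1.0476190; existence NOT certified by the union bound.


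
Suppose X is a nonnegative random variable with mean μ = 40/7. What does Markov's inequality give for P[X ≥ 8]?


μ = E[X] = 40/7, a = 8.
Markov: P[X ≥ 8] ≤ μ/a = (40/7)/8 = 5/7.
Numerically: ≈ 0.7143.
(Since a = 8 > μ = 5.7143, the bound 5/7 is < 1 and informative.)

P[X ≥ 8] ≤ 5/7 ≈ 0.7143.


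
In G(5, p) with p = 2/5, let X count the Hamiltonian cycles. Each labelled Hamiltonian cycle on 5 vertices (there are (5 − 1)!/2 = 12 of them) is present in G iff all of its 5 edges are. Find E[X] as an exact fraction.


K_5 has (5 − 1)!/2 = 12 labelled Hamiltonian cycles.
For each such Hamiltonian cycle H, let X_H = 1 if all 5 edges of H are present in G. Then P[X_H = 1] = p^{5} = (2/5)^{5} = 32/3125.
By linearity of expectation: E[X] = Σ_H E[X_H] = 12 · p^{5} = 12 · 32/3125 = 384/3125.
Numerically: E[X] ≈ 0.123.

E[X] = 12 · (2/5)^{5} = 384/3125 ≈ 0.123.


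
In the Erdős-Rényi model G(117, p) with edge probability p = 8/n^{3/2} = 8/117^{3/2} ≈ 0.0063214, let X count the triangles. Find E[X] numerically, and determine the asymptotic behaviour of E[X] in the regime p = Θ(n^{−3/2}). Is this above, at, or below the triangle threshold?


Number of potential triangles: C(117, 3) = 260130.
Each occurs with probability p³ ≈ (0.0063214)³ ≈ 2.5260014e-07.
By linearity: E[X] = C(117, 3)·p³ ≈ 260130 · 2.5260014e-07 ≈ 0.06571.
Since α = 3/2 > 1, p = c/n^{3/2} = o(1/n) is below the triangle threshold p ~ 1/n. Asymptotically E[X] ~ (c³/6)·n^{3(1−α)} = (8³/6)·n^{-1.5} → 0, so by Markov's inequality G has no triangles w.h.p.

E[X] ≈ 0.06571; in regime p = Θ(1/n^{3/2}) E[X] tends to 0 (below the triangle threshold p ~ 1/n).


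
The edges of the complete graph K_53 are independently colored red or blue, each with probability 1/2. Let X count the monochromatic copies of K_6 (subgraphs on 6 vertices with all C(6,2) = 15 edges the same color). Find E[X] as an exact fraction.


Let X = Σ_S X_S over the C(53, 6) = 22957480 subsets S of size 6, where X_S = 1 if the K_6 on S is monochromatic.
For a fixed S, the K_6 on S has C(6, 2) = 15 edges. P[all 15 edges red] = (1/2)^15, and likewise for blue, so P[monochromatic] = 2·(1/2)^15 = 2^{1 − 15} = 1/16384.
By linearity: E[X] = C(53, 6) · 2^{1 − 15} = 22957480 · 1/16384 = 2869685/2048.
Numerically: E[X] ≈ 1401.21338.

E[X] = C(53,6)·2^(1−C(6,2)) = 2869685/2048 ≈ 1401.21338.


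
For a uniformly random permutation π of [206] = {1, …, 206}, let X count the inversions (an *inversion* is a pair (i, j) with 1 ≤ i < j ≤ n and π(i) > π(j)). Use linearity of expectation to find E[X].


Write X = Σ X_I over the C(206, 2) = 21115 pairs i < j, with X_I the indicator of one inversion.
There are 21115 indicators.
For each fixed pair i < j, the values π(i) and π(j) are two distinct elements of {1, …, 206} in uniformly random order; by symmetry P[π(i) > π(j)] = 1/2.
By linearity: E[X] = 21115 · (1/2) = C(206, 2) · (1/2) = 21115/2 = 21115/2 ≈ 10557.500.

E[X] = 21115/2 = 10557.500.
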